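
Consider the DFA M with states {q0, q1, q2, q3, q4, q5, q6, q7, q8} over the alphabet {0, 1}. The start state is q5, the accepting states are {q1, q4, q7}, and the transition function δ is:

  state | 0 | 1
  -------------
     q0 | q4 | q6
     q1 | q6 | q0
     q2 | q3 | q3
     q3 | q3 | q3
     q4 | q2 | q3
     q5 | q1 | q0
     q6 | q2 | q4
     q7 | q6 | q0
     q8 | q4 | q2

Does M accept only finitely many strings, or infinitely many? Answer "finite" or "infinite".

The useful states (reachable from q5 and able to reach an accepting state) are {q0, q1, q4, q5, q6}.
Restricted to these states the transition graph has no cycle, so every accepting path has bounded length and L is finite.

finite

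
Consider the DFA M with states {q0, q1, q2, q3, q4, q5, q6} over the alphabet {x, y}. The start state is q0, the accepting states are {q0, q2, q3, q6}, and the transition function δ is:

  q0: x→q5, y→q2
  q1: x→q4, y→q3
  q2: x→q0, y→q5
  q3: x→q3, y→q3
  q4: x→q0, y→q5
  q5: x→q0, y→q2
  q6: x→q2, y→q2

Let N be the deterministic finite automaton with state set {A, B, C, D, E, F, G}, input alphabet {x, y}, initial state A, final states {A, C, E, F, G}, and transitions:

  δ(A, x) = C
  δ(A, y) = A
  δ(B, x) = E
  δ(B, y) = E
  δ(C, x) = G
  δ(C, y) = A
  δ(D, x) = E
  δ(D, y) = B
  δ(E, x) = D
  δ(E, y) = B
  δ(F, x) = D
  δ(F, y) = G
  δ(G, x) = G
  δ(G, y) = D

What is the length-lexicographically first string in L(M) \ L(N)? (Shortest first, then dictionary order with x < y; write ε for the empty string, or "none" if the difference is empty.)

The string xxy is accepted by M but not by N.
No shorter string lies in the difference, and xxy is the lexicographically first length-3 string in L(M) \ L(N).

xxy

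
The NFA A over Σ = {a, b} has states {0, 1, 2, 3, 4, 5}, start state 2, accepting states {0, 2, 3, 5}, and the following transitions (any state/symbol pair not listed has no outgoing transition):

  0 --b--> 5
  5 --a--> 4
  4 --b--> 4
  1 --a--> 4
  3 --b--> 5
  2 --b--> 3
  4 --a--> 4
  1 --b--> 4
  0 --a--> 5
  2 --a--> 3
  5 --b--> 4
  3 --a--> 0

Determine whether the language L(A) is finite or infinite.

finite

The useful states (reachable from 2 and able to reach an accepting state) are {0, 2, 3, 5}.
Restricted to these states the transition graph has no cycle, so every accepting path has bounded length and L is finite.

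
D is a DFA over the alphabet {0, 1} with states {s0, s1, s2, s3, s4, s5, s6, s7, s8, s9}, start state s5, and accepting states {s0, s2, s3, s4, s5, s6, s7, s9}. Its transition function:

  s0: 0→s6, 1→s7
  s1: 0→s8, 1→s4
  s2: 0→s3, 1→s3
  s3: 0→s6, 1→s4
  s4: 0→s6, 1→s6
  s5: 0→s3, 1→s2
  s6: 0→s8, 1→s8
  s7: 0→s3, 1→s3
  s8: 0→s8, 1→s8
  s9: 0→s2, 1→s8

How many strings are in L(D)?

17

The useful subgraph on states {s2, s3, s4, s5, s6} is acyclic, so L(D) is finite; the longest accepting path visits 5 useful states, giving maximum string length 4.
Counting accepting paths from s5 by length: 1 of length 0, 2 of length 1, 4 of length 2, 6 of length 3, 4 of length 4. Total 17.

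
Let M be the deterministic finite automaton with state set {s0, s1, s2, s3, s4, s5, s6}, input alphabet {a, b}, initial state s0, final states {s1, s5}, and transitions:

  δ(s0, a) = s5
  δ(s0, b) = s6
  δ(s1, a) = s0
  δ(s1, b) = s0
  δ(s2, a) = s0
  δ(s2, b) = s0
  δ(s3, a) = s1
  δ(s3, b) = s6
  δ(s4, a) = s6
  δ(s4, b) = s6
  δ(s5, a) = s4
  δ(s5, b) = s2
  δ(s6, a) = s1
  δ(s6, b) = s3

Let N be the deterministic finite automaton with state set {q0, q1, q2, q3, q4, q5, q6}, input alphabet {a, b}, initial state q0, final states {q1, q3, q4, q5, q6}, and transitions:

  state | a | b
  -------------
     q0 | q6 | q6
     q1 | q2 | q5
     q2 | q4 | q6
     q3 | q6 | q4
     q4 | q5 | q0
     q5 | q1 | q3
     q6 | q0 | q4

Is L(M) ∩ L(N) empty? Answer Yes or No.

The string a is accepted by both M and N.
Hence L(M) ∩ L(N) ≠ ∅.

No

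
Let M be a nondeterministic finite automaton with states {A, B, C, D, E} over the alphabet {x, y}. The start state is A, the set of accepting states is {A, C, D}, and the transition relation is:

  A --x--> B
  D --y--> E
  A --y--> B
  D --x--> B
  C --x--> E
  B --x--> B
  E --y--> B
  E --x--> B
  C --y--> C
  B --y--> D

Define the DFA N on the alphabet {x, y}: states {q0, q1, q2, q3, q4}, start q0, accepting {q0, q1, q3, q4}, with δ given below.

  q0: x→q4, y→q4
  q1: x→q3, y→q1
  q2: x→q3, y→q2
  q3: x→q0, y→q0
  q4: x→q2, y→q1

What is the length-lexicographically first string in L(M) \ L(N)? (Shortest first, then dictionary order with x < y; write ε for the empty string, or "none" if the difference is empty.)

xxy

The string xxy is accepted by M but not by N.
No shorter string lies in the difference, and xxy is the lexicographically first length-3 string in L(M) \ L(N).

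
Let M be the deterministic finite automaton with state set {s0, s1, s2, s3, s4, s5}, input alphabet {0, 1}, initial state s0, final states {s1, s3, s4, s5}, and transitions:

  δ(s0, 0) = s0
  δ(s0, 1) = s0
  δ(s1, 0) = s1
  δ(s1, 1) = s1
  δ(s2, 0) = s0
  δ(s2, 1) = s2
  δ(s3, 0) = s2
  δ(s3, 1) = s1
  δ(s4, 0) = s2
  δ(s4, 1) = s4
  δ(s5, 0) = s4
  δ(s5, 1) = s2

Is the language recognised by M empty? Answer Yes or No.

The states reachable from the start state are {s0}.
None of the accepting states {s1, s3, s4, s5} is reachable, so no string is accepted and L(M) = ∅.

Yes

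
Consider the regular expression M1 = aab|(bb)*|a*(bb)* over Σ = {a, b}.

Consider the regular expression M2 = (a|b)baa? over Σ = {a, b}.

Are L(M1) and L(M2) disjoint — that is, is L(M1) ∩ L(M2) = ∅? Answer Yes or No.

Converting the expression M1 to a DFA (subset construction, then merging equivalent states) gives the minimal DFA with states {r0, r1, r2, r3, r4, r5, r6, r7}, start state r0, accepting states {r0, r1, r3, r5, r6, r7} and transitions r0: a→r1, b→r2; r1: a→r3, b→r2; r2: a→r4, b→r5; r3: a→r6, b→r7; r4: a→r4, b→r4; r5: a→r4, b→r2; r6: a→r6, b→r2; r7: a→r4, b→r5.
Converting the expression M2 to a DFA (subset construction, then merging equivalent states) gives the minimal DFA with states {t0, t1, t2, t3, t4, t5}, start state t0, accepting states {t4, t5} and transitions t0: a→t1, b→t1; t1: a→t2, b→t3; t2: a→t2, b→t2; t3: a→t4, b→t2; t4: a→t5, b→t2; t5: a→t2, b→t2.
Exploring the product automaton M1 × M2 from the start pair (r0, t0), following both machines on each input symbol, reaches 13 state pairs: (r0, t0), (r1, t1), (r2, t1), (r3, t2), (r2, t3), (r4, t2), (r5, t3), (r6, t2), (r7, t2), (r4, t4), (r5, t2), (r2, t2), (r4, t5).
M1 accepts in {r0, r1, r3, r5, r6, r7} and M2 accepts in {t4, t5}; no reachable pair has both components accepting, so no string drives both machines to acceptance simultaneously and L(M1) ∩ L(M2) = ∅.
So no string is accepted by both, and the intersection is empty.

Yes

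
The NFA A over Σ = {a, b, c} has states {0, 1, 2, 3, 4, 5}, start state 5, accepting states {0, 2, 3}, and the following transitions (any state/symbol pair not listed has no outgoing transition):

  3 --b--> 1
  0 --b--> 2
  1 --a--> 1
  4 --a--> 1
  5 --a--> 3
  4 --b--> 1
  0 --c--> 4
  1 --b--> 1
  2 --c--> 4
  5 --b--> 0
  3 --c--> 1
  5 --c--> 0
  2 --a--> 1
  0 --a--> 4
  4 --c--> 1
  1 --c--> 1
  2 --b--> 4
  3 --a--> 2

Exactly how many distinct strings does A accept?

The useful subgraph on states {0, 2, 3, 5} is acyclic, so L(A) is finite; the longest accepting path visits 3 useful states, giving maximum string length 2.
Counting accepting paths from 5 by length: 3 of length 1, 3 of length 2. Total 6.

6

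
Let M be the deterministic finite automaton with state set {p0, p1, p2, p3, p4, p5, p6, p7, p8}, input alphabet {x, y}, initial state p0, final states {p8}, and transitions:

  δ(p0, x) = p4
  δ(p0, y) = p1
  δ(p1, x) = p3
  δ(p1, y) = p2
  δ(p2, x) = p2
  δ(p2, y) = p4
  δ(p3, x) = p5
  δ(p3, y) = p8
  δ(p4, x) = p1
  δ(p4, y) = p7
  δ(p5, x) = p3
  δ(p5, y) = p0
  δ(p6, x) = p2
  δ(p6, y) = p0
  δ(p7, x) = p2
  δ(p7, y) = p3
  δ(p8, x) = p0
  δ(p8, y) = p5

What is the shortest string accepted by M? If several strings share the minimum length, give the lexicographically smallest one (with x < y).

yxy

A breadth-first search from p0 reaches an accepting state first via the path p0 → p1 → p3 → p8 on input yxy.
No string of length < 3 is accepted (BFS exhausts all shorter strings without reaching an accepting state), and yxy is the lexicographically least accepting string of length 3.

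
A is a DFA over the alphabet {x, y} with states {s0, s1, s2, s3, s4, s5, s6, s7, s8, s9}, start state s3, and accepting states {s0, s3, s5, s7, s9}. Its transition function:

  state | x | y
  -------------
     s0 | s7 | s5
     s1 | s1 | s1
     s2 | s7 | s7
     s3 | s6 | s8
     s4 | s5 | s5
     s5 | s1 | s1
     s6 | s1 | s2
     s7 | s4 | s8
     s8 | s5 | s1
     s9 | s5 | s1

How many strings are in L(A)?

The useful subgraph on states {s2, s3, s4, s5, s6, s7, s8} is acyclic, so L(A) is finite; the longest accepting path visits 6 useful states, giving maximum string length 5.
Counting accepting paths from s3 by length: 1 of length 0, 1 of length 2, 2 of length 3, 6 of length 5. Total 10.

10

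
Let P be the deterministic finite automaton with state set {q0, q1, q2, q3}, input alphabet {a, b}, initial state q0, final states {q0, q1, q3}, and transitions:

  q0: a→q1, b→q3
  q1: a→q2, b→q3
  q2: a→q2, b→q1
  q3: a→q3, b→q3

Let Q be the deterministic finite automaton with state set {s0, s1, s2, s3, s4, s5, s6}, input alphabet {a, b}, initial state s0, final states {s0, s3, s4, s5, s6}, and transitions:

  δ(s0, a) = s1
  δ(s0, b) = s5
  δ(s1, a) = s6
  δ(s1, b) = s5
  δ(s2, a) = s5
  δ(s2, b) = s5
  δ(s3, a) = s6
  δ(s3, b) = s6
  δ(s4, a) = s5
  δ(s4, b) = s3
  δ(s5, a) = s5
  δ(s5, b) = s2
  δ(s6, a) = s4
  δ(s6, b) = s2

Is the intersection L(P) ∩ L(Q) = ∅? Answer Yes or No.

No

The empty string ε is accepted by both P and Q.
Hence L(P) ∩ L(Q) ≠ ∅.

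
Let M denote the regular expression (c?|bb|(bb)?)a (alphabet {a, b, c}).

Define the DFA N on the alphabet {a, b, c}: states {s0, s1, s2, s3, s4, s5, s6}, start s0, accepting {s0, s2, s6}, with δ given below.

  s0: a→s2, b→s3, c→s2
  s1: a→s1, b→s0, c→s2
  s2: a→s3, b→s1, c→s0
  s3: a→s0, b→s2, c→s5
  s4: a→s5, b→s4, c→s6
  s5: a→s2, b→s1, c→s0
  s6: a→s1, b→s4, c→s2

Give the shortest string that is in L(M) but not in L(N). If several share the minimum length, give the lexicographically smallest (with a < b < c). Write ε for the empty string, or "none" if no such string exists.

The string ca is accepted by M but not by N.
No shorter string lies in the difference, and ca is the lexicographically first length-2 string in L(M) \ L(N).

ca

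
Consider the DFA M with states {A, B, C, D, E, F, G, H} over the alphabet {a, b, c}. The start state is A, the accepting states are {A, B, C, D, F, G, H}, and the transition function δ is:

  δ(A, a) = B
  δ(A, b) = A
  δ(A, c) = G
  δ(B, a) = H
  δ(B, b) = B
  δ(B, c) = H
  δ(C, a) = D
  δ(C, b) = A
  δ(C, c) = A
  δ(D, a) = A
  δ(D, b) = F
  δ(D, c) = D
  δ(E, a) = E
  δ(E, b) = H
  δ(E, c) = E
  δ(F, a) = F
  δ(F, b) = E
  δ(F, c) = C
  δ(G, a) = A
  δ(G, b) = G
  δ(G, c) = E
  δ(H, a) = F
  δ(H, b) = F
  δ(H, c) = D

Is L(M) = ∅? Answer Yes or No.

The empty string ε is accepted: the run A ends in the accepting state A.
Since at least one string is accepted, L(M) is not empty.

No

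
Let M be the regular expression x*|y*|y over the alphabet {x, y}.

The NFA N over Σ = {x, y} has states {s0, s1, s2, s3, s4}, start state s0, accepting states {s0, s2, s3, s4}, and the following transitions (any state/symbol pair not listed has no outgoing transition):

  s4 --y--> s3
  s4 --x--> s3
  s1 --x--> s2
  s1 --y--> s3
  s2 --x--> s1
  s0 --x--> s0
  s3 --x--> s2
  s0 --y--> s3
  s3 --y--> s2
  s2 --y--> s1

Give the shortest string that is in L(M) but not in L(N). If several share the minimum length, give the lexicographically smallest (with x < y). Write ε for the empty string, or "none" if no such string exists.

The string yyy is accepted by M but not by N.
No shorter string lies in the difference, and yyy is the lexicographically first length-3 string in L(M) \ L(N).

yyy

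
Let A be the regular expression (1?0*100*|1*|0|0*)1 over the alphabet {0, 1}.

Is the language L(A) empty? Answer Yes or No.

No

The string 1 matches the expression, so it belongs to L(A).
Since L(A) contains at least one string, it is not empty.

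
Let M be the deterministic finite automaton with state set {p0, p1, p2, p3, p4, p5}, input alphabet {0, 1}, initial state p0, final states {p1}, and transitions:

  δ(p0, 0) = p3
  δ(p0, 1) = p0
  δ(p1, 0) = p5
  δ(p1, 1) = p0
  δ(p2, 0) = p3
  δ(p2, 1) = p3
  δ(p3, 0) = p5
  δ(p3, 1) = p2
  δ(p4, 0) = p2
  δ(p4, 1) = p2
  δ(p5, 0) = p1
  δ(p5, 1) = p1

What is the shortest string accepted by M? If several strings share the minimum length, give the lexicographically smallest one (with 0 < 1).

000

A breadth-first search from p0 reaches an accepting state first via the path p0 → p3 → p5 → p1 on input 000.
No string of length < 3 is accepted (BFS exhausts all shorter strings without reaching an accepting state), and 000 is the lexicographically least accepting string of length 3.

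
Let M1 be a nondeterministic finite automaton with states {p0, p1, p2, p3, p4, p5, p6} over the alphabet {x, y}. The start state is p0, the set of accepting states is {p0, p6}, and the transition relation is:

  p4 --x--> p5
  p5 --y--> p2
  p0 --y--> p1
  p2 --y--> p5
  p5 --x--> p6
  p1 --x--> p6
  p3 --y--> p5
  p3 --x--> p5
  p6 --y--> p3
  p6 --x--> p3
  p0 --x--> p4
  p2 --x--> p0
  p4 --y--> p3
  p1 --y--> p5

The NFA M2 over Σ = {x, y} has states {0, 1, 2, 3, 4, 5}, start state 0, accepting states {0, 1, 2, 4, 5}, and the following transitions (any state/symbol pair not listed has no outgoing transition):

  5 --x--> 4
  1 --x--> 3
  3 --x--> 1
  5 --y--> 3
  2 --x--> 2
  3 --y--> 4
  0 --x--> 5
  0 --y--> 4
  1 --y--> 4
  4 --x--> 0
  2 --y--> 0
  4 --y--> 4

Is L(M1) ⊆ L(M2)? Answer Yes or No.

The string xyxx is in L(M1) but not in L(M2).
So L(M1) ⊄ L(M2).

No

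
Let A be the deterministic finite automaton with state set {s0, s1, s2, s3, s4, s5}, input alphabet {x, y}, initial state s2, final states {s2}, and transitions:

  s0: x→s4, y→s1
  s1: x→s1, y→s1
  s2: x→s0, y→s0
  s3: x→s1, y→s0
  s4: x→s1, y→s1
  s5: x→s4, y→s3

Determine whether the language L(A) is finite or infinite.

finite

The useful states (reachable from s2 and able to reach an accepting state) are {s2}.
Restricted to these states the transition graph has no cycle, so every accepting path has bounded length and L is finite.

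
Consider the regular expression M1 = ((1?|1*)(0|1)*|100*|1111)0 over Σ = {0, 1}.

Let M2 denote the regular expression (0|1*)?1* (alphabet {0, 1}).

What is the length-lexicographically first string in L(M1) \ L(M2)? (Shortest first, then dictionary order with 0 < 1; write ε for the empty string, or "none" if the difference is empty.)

00

The string 00 is accepted by M1 but not by M2.
No shorter string lies in the difference, and 00 is the lexicographically first length-2 string in L(M1) \ L(M2).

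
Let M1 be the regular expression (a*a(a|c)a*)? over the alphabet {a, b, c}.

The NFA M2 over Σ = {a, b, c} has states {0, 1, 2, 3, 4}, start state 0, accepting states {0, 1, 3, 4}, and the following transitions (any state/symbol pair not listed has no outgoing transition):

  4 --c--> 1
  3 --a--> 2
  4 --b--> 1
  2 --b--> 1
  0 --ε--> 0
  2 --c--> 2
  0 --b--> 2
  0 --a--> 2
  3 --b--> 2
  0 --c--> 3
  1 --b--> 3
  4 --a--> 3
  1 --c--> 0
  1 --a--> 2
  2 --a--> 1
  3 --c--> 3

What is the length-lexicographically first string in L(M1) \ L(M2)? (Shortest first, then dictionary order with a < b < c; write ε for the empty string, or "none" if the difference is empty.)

ac

The string ac is accepted by M1 but not by M2.
No shorter string lies in the difference, and ac is the lexicographically first length-2 string in L(M1) \ L(M2).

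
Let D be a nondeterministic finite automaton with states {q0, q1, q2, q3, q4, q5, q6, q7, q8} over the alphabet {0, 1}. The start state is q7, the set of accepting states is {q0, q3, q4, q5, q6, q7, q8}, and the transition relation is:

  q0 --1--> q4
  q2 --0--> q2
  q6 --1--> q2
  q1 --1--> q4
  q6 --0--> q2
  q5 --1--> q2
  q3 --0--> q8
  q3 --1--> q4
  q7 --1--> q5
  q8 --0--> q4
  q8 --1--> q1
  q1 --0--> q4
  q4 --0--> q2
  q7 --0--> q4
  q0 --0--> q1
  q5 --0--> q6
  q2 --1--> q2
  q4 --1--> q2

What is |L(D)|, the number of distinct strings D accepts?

The useful subgraph on states {q4, q5, q6, q7} is acyclic, so L(D) is finite; the longest accepting path visits 3 useful states, giving maximum string length 2.
Counting accepting paths from q7 by length: 1 of length 0, 2 of length 1, 1 of length 2. Total 4.

4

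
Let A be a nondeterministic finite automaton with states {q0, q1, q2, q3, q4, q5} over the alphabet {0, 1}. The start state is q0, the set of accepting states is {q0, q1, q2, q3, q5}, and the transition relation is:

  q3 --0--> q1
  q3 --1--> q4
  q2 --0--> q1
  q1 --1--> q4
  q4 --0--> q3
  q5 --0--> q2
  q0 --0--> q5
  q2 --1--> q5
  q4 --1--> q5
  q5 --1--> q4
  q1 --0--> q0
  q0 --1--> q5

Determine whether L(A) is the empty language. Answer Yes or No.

No

The empty string ε is accepted: the run q0 ends in the accepting state q0.
Since at least one string is accepted, L(A) is not empty.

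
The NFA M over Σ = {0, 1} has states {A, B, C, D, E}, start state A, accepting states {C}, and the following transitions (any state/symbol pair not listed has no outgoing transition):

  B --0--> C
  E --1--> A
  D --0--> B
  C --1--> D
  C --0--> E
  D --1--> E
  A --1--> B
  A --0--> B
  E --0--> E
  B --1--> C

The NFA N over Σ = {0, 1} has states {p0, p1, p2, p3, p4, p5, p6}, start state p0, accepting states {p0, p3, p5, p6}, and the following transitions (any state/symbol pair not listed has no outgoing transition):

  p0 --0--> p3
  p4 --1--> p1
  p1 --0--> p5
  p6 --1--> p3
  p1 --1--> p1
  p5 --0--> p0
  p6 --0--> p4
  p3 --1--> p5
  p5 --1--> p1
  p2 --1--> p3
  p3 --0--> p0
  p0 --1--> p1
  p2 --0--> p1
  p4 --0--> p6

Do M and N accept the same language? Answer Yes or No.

The string 11 is accepted by M but rejected by N.
So L(M) ≠ L(N).

No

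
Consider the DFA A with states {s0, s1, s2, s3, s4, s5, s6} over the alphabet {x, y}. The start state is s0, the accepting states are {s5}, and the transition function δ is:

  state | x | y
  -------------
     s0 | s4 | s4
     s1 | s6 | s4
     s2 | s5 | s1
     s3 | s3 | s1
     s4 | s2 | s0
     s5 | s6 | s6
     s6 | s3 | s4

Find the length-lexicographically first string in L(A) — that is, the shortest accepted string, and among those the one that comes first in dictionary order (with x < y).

xxx

A breadth-first search from s0 reaches an accepting state first via the path s0 → s4 → s2 → s5 on input xxx.
No string of length < 3 is accepted (BFS exhausts all shorter strings without reaching an accepting state), and xxx is the lexicographically least accepting string of length 3.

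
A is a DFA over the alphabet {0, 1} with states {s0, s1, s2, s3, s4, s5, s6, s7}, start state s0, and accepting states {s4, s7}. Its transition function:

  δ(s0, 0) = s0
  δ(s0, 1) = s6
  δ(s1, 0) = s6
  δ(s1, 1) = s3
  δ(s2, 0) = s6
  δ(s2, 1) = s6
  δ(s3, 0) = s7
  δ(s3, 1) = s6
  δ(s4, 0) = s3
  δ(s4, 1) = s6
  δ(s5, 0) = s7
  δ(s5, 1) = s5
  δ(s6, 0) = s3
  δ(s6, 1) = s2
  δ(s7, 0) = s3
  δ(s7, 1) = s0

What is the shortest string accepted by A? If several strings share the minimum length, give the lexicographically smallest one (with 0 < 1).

100

A breadth-first search from s0 reaches an accepting state first via the path s0 → s6 → s3 → s7 on input 100.
No string of length < 3 is accepted (BFS exhausts all shorter strings without reaching an accepting state), and 100 is the lexicographically least accepting string of length 3.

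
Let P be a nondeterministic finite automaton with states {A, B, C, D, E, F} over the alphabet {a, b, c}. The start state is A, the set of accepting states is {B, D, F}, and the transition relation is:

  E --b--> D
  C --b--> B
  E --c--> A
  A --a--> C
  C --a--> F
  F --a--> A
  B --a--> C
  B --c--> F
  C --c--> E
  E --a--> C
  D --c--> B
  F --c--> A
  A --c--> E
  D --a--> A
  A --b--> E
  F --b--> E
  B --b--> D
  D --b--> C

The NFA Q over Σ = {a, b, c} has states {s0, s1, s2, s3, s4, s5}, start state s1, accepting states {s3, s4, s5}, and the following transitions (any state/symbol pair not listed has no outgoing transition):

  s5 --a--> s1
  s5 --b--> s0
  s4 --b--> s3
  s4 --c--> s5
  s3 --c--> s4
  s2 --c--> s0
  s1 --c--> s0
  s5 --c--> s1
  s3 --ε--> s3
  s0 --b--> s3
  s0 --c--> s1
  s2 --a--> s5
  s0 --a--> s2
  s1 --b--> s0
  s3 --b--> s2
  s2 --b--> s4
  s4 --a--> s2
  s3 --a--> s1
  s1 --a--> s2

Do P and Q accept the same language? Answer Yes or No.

Exploring the product automaton P × Q from the start pair (A, s1), following both machines on each input symbol, reaches 6 state pairs: (A, s1), (C, s2), (E, s0), (F, s5), (B, s4), (D, s3).
P accepts in {B, D, F} and Q accepts in {s3, s4, s5}. In every reachable pair the two components are either both accepting — (F, s5), (B, s4), (D, s3) — or both non-accepting, so no string is accepted by exactly one of the machines: L(P) \ L(Q) and L(Q) \ L(P) are both empty.
Hence every string is accepted by P iff it is accepted by Q, and the two languages coincide.

Yes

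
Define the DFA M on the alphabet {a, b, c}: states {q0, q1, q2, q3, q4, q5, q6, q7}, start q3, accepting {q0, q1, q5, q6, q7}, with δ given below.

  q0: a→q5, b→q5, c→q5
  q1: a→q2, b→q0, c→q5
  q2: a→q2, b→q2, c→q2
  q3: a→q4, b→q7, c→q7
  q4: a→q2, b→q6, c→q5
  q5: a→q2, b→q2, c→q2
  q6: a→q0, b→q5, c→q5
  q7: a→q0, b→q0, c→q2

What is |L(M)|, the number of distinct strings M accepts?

The useful subgraph on states {q0, q3, q4, q5, q6, q7} is acyclic, so L(M) is finite; the longest accepting path visits 5 useful states, giving maximum string length 4.
Counting accepting paths from q3 by length: 2 of length 1, 6 of length 2, 15 of length 3, 3 of length 4. Total 26.

26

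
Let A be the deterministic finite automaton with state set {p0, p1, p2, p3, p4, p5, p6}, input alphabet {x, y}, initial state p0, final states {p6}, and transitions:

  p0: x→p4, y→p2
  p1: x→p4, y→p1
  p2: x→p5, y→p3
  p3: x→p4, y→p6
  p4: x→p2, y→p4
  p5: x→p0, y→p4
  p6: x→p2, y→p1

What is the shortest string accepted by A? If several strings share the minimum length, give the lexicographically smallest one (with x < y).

yyy

A breadth-first search from p0 reaches an accepting state first via the path p0 → p2 → p3 → p6 on input yyy.
No string of length < 3 is accepted (BFS exhausts all shorter strings without reaching an accepting state), and yyy is the lexicographically least accepting string of length 3.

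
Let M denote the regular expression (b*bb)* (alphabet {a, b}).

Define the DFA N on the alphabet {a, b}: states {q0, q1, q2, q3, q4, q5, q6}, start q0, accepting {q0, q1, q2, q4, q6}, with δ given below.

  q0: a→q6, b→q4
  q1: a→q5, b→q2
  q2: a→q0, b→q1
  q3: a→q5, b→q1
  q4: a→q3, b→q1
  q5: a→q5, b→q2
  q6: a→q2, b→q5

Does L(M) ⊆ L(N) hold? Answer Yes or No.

Converting the expression M to a DFA (subset construction, then merging equivalent states) gives the minimal DFA with states {m0, m1, m2, m3}, start state m0, accepting states {m0, m3} and transitions m0: a→m1, b→m2; m1: a→m1, b→m1; m2: a→m1, b→m3; m3: a→m1, b→m3.
Exploring the product automaton M × N from the start pair (m0, q0), following both machines on each input symbol, reaches 11 state pairs: (m0, q0), (m1, q6), (m2, q4), (m1, q2), (m1, q5), (m1, q3), (m3, q1), (m1, q0), (m1, q1), (m3, q2), (m1, q4).
M accepts in {m0, m3} and N accepts in {q0, q1, q2, q4, q6}. The reachable pairs whose M-component is accepting are (m0, q0), (m3, q1), (m3, q2); in each of them the N-component is accepting too, so the product for L(M) \ L(N) (M-component accepting, N-component rejecting) has no reachable accepting pair and the difference is empty.
Hence every string in L(M) is also in L(N).

Yes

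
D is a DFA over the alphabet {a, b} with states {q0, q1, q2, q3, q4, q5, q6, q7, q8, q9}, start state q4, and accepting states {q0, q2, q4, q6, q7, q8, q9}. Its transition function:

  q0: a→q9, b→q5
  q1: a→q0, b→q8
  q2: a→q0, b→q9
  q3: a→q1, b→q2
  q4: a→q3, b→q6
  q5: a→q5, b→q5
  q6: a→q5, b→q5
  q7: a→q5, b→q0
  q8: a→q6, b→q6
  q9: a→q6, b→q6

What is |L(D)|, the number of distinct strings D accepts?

17

The useful subgraph on states {q0, q1, q2, q3, q4, q6, q8, q9} is acyclic, so L(D) is finite; the longest accepting path visits 6 useful states, giving maximum string length 5.
Counting accepting paths from q4 by length: 1 of length 0, 1 of length 1, 1 of length 2, 4 of length 3, 6 of length 4, 4 of length 5. Total 17.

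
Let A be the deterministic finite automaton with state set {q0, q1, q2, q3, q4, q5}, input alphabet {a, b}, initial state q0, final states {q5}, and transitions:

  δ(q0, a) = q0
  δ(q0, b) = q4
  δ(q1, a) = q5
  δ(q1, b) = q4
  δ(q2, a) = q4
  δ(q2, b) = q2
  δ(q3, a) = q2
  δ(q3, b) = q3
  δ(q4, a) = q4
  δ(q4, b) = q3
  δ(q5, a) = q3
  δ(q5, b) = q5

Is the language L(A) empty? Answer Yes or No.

The states reachable from the start state are {q0, q2, q3, q4}.
None of the accepting states {q5} is reachable, so no string is accepted and L(A) = ∅.

Yes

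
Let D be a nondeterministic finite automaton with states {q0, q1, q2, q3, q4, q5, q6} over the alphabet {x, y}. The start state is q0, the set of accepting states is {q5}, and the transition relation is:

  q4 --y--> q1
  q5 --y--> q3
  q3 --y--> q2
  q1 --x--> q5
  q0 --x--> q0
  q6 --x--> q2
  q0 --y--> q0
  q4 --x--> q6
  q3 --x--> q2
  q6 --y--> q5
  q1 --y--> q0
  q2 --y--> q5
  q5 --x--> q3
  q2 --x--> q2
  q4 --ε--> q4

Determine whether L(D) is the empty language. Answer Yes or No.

The states reachable from the start state are {q0}.
None of the accepting states {q5} is reachable, so no string is accepted and L(D) = ∅.

Yes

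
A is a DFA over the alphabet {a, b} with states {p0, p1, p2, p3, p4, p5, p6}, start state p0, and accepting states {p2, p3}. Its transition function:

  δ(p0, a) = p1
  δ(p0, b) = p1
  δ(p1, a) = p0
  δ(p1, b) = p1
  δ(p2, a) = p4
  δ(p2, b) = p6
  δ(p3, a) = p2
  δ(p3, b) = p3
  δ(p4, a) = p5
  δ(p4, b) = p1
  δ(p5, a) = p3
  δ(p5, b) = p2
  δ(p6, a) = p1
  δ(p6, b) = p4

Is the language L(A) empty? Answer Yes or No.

Yes

The states reachable from the start state are {p0, p1}.
None of the accepting states {p2, p3} is reachable, so no string is accepted and L(A) = ∅.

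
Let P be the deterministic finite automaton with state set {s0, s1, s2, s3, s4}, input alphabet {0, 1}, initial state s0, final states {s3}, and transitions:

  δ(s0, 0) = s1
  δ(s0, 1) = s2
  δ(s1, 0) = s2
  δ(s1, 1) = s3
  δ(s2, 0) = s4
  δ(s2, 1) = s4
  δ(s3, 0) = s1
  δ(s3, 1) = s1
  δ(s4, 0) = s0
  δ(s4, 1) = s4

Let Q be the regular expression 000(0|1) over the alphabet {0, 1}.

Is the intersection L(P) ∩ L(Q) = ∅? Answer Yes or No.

Converting the expression Q to a DFA (subset construction, then merging equivalent states) gives the minimal DFA with states {q0, q1, q2, q3, q4, q5}, start state q0, accepting states {q5} and transitions q0: 0→q1, 1→q2; q1: 0→q3, 1→q2; q2: 0→q2, 1→q2; q3: 0→q4, 1→q2; q4: 0→q5, 1→q5; q5: 0→q2, 1→q2.
Exploring the product automaton P × Q from the start pair (s0, q0), following both machines on each input symbol, reaches 11 state pairs: (s0, q0), (s1, q1), (s2, q2), (s2, q3), (s3, q2), (s4, q2), (s4, q4), (s1, q2), (s0, q2), (s0, q5), (s4, q5).
P accepts in {s3} and Q accepts in {q5}; no reachable pair has both components accepting, so no string drives both machines to acceptance simultaneously and L(P) ∩ L(Q) = ∅.
So no string is accepted by both, and the intersection is empty.

Yes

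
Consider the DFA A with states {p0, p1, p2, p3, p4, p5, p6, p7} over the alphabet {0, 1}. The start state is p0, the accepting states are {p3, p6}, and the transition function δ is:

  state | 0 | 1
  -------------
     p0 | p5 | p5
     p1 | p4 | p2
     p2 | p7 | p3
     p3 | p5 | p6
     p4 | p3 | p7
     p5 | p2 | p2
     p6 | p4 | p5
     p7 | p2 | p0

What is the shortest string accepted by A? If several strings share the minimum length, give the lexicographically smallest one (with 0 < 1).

001

A breadth-first search from p0 reaches an accepting state first via the path p0 → p5 → p2 → p3 on input 001.
No string of length < 3 is accepted (BFS exhausts all shorter strings without reaching an accepting state), and 001 is the lexicographically least accepting string of length 3.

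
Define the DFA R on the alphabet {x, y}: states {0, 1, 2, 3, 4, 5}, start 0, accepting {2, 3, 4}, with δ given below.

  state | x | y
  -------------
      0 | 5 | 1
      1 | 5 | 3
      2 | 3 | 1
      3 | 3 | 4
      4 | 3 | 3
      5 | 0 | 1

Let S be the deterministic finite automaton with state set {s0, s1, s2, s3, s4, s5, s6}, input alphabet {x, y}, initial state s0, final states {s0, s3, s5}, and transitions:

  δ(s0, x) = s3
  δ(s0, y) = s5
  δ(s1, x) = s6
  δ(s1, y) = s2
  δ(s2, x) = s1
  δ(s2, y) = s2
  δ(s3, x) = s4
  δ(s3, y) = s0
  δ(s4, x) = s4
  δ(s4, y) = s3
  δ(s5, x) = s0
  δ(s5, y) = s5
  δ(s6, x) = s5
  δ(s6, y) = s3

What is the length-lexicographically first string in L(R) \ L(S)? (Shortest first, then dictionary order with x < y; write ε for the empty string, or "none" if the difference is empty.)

yyxxx

The string yyxxx is accepted by R but not by S.
No shorter string lies in the difference, and yyxxx is the lexicographically first length-5 string in L(R) \ L(S).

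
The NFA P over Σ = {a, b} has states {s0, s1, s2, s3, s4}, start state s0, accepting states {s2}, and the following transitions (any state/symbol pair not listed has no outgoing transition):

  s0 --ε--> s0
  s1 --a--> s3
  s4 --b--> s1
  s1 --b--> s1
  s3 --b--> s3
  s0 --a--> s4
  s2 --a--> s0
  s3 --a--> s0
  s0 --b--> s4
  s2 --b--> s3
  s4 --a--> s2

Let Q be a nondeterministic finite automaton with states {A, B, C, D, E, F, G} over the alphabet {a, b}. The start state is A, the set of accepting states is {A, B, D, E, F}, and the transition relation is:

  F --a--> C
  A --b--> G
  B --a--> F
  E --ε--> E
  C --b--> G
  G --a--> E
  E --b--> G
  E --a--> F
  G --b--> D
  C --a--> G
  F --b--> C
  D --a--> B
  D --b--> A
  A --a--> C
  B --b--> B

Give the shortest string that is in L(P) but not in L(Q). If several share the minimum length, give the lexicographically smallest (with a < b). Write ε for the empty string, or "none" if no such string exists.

aa

The string aa is accepted by P but not by Q.
No shorter string lies in the difference, and aa is the lexicographically first length-2 string in L(P) \ L(Q).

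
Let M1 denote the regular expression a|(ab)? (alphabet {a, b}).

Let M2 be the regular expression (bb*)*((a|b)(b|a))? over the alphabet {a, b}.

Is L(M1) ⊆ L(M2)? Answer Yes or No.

The string a is in L(M1) but not in L(M2).
So L(M1) ⊄ L(M2).

No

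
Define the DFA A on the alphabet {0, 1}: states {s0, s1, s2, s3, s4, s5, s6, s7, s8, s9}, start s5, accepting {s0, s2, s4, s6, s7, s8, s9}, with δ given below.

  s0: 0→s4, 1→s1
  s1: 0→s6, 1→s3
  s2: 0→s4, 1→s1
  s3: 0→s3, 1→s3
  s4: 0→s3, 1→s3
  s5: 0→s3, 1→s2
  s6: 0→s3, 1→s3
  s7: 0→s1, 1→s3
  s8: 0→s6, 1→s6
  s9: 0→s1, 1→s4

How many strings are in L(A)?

The useful subgraph on states {s1, s2, s4, s5, s6} is acyclic, so L(A) is finite; the longest accepting path visits 4 useful states, giving maximum string length 3.
Counting accepting paths from s5 by length: 1 of length 1, 1 of length 2, 1 of length 3. Total 3.

3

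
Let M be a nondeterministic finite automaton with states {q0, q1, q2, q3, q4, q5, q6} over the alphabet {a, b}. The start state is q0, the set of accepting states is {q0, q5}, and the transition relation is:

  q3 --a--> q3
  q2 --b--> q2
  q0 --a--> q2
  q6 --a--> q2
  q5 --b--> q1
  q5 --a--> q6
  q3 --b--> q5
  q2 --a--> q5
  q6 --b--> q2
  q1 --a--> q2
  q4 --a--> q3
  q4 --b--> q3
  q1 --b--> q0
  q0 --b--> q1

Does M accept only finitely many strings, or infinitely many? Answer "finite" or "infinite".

infinite

State q0 is reachable from the start and can reach an accepting state, and it lies on the cycle q0 → q1 → q0.
Traversing that cycle any number of times yields accepted strings of unbounded length, so the language is infinite.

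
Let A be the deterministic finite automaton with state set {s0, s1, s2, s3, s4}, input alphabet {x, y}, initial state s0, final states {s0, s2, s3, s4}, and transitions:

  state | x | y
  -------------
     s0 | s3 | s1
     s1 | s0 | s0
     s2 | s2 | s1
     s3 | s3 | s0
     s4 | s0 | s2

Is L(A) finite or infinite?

infinite

State s0 is reachable from the start and can reach an accepting state, and it lies on the cycle s0 → s1 → s0.
Traversing that cycle any number of times yields accepted strings of unbounded length, so the language is infinite.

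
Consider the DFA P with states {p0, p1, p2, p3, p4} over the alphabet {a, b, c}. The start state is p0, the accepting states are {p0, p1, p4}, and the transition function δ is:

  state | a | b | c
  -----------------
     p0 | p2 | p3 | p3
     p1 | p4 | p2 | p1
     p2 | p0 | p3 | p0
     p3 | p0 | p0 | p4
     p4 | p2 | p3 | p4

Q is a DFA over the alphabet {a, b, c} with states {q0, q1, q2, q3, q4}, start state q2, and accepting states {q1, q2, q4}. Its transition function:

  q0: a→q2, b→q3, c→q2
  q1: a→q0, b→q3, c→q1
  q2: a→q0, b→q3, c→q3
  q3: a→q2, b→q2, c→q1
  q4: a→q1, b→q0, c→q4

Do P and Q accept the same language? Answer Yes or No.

Exploring the product automaton P × Q from the start pair (p0, q2), following both machines on each input symbol, reaches 4 state pairs: (p0, q2), (p2, q0), (p3, q3), (p4, q1).
P accepts in {p0, p1, p4} and Q accepts in {q1, q2, q4}. In every reachable pair the two components are either both accepting — (p0, q2), (p4, q1) — or both non-accepting, so no string is accepted by exactly one of the machines: L(P) \ L(Q) and L(Q) \ L(P) are both empty.
Hence every string is accepted by P iff it is accepted by Q, and the two languages coincide.

Yes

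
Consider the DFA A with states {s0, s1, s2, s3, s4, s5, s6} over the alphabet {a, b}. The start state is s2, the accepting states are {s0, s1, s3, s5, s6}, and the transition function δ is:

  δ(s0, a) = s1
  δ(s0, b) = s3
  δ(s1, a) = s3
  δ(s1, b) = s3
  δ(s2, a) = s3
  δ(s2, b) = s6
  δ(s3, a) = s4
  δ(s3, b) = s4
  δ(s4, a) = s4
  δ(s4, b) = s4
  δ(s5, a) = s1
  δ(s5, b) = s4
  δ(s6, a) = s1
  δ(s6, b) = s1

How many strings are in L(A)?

The useful subgraph on states {s1, s2, s3, s6} is acyclic, so L(A) is finite; the longest accepting path visits 4 useful states, giving maximum string length 3.
Counting accepting paths from s2 by length: 2 of length 1, 2 of length 2, 4 of length 3. Total 8.

8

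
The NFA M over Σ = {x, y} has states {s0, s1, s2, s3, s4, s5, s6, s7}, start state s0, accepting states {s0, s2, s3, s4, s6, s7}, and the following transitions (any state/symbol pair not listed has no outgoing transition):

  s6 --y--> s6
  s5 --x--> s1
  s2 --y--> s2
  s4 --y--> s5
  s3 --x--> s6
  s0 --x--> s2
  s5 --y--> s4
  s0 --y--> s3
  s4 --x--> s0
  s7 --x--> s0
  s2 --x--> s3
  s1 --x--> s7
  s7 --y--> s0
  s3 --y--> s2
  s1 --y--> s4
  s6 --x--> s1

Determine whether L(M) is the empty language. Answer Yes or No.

No

The empty string ε is accepted: the run s0 ends in the accepting state s0.
Since at least one string is accepted, L(M) is not empty.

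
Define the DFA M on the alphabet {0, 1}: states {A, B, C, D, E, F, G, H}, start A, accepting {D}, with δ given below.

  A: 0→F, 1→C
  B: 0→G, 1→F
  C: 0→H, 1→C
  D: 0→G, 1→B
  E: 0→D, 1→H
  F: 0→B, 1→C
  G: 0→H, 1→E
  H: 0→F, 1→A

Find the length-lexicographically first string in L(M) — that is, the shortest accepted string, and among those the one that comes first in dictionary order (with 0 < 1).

A breadth-first search from A reaches an accepting state first via the path A → F → B → G → E → D on input 00010.
No string of length < 5 is accepted (BFS exhausts all shorter strings without reaching an accepting state), and 00010 is the lexicographically least accepting string of length 5.

00010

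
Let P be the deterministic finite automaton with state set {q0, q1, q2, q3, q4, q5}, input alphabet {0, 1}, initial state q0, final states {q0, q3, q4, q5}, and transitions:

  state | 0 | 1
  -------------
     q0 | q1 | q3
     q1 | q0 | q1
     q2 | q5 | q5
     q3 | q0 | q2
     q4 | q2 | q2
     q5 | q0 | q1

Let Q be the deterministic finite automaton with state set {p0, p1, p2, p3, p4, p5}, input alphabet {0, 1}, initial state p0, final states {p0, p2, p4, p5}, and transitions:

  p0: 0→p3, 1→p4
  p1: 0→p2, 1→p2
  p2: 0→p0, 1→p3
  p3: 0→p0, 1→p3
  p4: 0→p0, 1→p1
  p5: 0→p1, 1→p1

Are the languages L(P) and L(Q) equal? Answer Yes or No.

Exploring the product automaton P × Q from the start pair (q0, p0), following both machines on each input symbol, reaches 5 state pairs: (q0, p0), (q1, p3), (q3, p4), (q2, p1), (q5, p2).
P accepts in {q0, q3, q4, q5} and Q accepts in {p0, p2, p4, p5}. In every reachable pair the two components are either both accepting — (q0, p0), (q3, p4), (q5, p2) — or both non-accepting, so no string is accepted by exactly one of the machines: L(P) \ L(Q) and L(Q) \ L(P) are both empty.
Hence every string is accepted by P iff it is accepted by Q, and the two languages coincide.

Yes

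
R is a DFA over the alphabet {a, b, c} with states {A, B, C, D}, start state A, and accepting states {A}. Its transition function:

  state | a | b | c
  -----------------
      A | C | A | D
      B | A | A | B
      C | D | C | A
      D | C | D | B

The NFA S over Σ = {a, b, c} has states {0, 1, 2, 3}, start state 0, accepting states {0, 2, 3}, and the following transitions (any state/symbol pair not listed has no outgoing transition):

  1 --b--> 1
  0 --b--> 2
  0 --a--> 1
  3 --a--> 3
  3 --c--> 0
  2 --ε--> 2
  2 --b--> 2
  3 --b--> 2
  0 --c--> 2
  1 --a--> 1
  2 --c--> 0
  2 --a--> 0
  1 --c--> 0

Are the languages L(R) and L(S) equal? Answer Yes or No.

No

The string cca is accepted by R but rejected by S.
So L(R) ≠ L(S).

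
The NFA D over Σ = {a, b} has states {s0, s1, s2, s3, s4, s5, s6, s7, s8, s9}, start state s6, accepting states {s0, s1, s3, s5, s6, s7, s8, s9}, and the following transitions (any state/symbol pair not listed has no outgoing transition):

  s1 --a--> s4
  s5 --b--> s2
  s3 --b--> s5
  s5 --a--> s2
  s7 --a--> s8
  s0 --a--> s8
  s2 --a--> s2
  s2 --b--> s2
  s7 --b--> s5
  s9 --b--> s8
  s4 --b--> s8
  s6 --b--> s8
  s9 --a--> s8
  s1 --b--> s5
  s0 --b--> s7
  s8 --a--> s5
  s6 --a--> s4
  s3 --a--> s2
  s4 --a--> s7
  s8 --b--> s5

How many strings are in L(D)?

The useful subgraph on states {s4, s5, s6, s7, s8} is acyclic, so L(D) is finite; the longest accepting path visits 5 useful states, giving maximum string length 4.
Counting accepting paths from s6 by length: 1 of length 0, 1 of length 1, 4 of length 2, 4 of length 3, 2 of length 4. Total 12.

12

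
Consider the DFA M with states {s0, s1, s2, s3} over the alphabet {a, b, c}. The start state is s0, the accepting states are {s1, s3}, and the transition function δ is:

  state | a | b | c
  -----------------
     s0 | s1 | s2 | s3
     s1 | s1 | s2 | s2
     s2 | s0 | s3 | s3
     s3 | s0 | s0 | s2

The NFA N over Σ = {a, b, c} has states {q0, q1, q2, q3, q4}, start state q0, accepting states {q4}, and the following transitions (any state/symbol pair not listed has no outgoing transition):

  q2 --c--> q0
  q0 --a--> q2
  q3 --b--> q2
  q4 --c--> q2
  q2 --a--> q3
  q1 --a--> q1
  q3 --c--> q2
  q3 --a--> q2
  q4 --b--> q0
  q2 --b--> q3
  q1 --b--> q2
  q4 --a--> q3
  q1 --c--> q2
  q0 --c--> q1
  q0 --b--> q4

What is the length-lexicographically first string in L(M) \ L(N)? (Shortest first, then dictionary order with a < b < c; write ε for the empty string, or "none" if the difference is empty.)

The string a is accepted by M but not by N.
No shorter string lies in the difference, and a is the lexicographically first length-1 string in L(M) \ L(N).

a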